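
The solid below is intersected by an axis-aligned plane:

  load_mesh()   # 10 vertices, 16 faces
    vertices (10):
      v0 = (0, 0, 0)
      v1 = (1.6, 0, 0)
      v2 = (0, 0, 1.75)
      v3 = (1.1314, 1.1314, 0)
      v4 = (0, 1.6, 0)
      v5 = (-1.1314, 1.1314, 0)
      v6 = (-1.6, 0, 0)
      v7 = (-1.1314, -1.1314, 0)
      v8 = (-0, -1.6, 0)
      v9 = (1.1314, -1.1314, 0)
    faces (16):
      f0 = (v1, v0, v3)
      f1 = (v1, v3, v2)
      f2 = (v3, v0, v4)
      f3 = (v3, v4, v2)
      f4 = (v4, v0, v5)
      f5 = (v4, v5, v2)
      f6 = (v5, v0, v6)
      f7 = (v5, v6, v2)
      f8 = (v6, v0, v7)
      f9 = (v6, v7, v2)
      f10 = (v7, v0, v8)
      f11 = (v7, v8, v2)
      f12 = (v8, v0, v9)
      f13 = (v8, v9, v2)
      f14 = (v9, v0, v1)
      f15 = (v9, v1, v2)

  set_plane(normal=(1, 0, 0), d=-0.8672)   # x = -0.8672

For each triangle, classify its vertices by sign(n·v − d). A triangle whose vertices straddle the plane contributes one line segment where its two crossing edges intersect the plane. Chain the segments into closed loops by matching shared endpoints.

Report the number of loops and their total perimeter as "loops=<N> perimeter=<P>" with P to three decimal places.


Straddling triangles (8 of 16):
  (v4,v0,v5) [++-] → (-0.8672, 0.8672, 0)–(-0.8672, 1.24083, 0)  len=0.3736
  (v4,v5,v2) [+-+] → (-0.8672, 1.24083, 0)–(-0.8672, 0.8672, 0.408653)  len=0.5537
  (v5,v0,v6) [-+-] → (-0.8672, 0.8672, 0)–(-0.8672, 0, 0)  len=0.8672
  (v5,v6,v2) [--+] → (-0.8672, 0, 0.8015)–(-0.8672, 0.8672, 0.408653)  len=0.9520
  (v6,v0,v7) [-+-] → (-0.8672, 0, 0)–(-0.8672, -0.8672, 0)  len=0.8672
  (v6,v7,v2) [--+] → (-0.8672, -0.8672, 0.408653)–(-0.8672, 0, 0.8015)  len=0.9520
  (v7,v0,v8) [-++] → (-0.8672, -0.8672, 0)–(-0.8672, -1.24083, 0)  len=0.3736
  (v7,v8,v2) [-++] → (-0.8672, -1.24083, 0)–(-0.8672, -0.8672, 0.408653)  len=0.5537

Chained into 1 loop(s):
  loop 1: 8 segments, perimeter = 5.4931
Total perimeter = 5.493

loops=1 perimeter=5.493


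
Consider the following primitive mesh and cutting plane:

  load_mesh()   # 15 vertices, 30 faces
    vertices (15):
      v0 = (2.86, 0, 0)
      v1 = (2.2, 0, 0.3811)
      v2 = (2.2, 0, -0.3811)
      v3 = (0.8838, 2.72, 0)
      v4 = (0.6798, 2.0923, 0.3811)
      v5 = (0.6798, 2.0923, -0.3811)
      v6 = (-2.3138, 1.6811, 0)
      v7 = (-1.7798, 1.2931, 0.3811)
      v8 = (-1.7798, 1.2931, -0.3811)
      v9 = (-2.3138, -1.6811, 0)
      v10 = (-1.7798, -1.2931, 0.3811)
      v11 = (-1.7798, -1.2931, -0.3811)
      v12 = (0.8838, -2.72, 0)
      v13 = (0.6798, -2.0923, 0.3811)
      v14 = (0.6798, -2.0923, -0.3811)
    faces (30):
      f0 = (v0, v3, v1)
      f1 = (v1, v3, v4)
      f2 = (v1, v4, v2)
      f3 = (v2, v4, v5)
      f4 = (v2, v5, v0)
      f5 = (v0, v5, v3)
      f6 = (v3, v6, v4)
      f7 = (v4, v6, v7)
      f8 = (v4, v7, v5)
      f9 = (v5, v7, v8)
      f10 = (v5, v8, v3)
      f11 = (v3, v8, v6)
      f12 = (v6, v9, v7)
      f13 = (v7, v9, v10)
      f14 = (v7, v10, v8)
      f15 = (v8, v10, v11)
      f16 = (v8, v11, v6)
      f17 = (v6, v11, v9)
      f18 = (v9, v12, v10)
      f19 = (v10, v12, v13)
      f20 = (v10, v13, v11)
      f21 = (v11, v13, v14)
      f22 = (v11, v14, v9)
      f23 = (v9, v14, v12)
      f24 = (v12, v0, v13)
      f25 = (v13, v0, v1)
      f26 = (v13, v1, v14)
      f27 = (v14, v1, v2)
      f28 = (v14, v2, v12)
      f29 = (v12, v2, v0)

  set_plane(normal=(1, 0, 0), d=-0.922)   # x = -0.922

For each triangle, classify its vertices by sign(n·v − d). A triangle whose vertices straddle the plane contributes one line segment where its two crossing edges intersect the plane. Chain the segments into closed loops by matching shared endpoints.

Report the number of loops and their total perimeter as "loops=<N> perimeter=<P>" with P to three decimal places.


loops=2 perimeter=4.239

Straddling triangles (12 of 30):
  (v3,v6,v4) [+-+] → (-0.922, 2.1333, 0)–(-0.922, 1.87228, 0.177183)  len=0.3155
  (v4,v6,v7) [+--] → (-0.922, 1.87228, 0.177183)–(-0.922, 1.57183, 0.3811)  len=0.3631
  (v4,v7,v5) [+-+] → (-0.922, 1.57183, 0.3811)–(-0.922, 1.57183, 0.115278)  len=0.2658
  (v5,v7,v8) [+--] → (-0.922, 1.57183, 0.115278)–(-0.922, 1.57183, -0.3811)  len=0.4964
  (v5,v8,v3) [+-+] → (-0.922, 1.57183, -0.3811)–(-0.922, 1.75263, -0.258369)  len=0.2185
  (v3,v8,v6) [+--] → (-0.922, 1.75263, -0.258369)–(-0.922, 2.1333, 0)  len=0.4601
  (v9,v12,v10) [-+-] → (-0.922, -2.1333, 0)–(-0.922, -1.75263, 0.258369)  len=0.4601
  (v10,v12,v13) [-++] → (-0.922, -1.75263, 0.258369)–(-0.922, -1.57183, 0.3811)  len=0.2185
  (v10,v13,v11) [-+-] → (-0.922, -1.57183, 0.3811)–(-0.922, -1.57183, -0.115278)  len=0.4964
  (v11,v13,v14) [-++] → (-0.922, -1.57183, -0.115278)–(-0.922, -1.57183, -0.3811)  len=0.2658
  (v11,v14,v9) [-+-] → (-0.922, -1.57183, -0.3811)–(-0.922, -1.87228, -0.177183)  len=0.3631
  (v9,v14,v12) [-++] → (-0.922, -1.87228, -0.177183)–(-0.922, -2.1333, 0)  len=0.3155

Chained into 2 loop(s):
  loop 1: 6 segments, perimeter = 2.1194
  loop 2: 6 segments, perimeter = 2.1194
Total perimeter = 4.239


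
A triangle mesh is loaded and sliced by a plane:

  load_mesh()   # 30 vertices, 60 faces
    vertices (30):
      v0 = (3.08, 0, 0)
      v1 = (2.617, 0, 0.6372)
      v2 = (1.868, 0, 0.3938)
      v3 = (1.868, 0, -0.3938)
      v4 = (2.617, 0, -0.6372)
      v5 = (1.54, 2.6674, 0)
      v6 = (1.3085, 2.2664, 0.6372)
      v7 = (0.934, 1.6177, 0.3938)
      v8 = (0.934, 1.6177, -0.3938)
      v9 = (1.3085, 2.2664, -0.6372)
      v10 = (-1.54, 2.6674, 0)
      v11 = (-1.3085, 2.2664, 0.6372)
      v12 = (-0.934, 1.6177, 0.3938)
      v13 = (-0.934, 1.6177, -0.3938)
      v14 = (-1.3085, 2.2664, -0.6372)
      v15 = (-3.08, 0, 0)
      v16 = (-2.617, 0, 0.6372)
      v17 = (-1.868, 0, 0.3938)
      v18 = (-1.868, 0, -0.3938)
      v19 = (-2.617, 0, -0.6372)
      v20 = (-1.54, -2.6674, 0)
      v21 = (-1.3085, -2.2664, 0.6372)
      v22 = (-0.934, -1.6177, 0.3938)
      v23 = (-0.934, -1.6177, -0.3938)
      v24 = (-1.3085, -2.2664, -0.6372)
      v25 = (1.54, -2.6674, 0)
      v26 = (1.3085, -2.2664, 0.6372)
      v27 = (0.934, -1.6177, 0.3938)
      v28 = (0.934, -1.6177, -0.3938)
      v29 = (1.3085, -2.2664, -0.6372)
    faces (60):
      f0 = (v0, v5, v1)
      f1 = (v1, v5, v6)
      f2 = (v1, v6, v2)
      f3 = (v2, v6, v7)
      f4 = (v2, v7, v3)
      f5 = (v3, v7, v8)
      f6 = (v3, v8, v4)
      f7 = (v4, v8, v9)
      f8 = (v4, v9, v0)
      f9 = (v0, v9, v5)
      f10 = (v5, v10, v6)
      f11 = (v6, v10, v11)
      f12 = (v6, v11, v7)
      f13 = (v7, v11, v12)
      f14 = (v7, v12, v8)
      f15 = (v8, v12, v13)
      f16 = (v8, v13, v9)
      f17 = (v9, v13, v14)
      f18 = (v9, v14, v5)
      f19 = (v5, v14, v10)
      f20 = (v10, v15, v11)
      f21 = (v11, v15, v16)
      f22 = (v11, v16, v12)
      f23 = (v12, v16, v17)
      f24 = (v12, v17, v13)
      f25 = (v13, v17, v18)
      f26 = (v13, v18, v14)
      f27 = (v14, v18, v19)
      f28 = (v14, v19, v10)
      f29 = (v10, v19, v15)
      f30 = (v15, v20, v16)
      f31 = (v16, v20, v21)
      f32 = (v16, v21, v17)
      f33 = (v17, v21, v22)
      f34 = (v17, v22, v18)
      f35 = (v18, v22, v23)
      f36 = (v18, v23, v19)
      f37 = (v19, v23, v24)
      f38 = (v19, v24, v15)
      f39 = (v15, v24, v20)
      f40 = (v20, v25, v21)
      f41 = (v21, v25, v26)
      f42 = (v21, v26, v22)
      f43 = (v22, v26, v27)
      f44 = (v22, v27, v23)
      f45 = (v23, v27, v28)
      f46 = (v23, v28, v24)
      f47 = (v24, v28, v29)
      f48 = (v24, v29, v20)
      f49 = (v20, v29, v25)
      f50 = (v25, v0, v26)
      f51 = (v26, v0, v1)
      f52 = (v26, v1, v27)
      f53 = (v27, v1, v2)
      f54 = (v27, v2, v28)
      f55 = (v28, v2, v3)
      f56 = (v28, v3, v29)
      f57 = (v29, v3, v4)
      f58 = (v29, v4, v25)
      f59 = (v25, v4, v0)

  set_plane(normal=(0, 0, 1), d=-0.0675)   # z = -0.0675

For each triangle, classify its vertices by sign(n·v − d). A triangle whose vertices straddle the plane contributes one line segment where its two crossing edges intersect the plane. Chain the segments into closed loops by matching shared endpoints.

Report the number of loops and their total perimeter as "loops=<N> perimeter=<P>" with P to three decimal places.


loops=2 perimeter=29.394

Straddling triangles (24 of 60):
  (v2,v7,v3) [++-] → (1.48105, 0.670208, -0.0675)–(1.868, 0, -0.0675)  len=0.7739
  (v3,v7,v8) [-+-] → (1.48105, 0.670208, -0.0675)–(0.934, 1.6177, -0.0675)  len=1.0941
  (v4,v9,v0) [--+] → (2.89234, 0.240085, -0.0675)–(3.03095, 0, -0.0675)  len=0.2772
  (v0,v9,v5) [+-+] → (2.89234, 0.240085, -0.0675)–(1.51548, 2.62492, -0.0675)  len=2.7538
  (v7,v12,v8) [++-] → (0.160094, 1.6177, -0.0675)–(0.934, 1.6177, -0.0675)  len=0.7739
  (v8,v12,v13) [-+-] → (0.160094, 1.6177, -0.0675)–(-0.934, 1.6177, -0.0675)  len=1.0941
  (v9,v14,v5) [--+] → (1.23825, 2.62492, -0.0675)–(1.51548, 2.62492, -0.0675)  len=0.2772
  (v5,v14,v10) [+-+] → (1.23825, 2.62492, -0.0675)–(-1.51548, 2.62492, -0.0675)  len=2.7537
  (v12,v17,v13) [++-] → (-1.32095, 0.947492, -0.0675)–(-0.934, 1.6177, -0.0675)  len=0.7739
  (v13,v17,v18) [-+-] → (-1.32095, 0.947492, -0.0675)–(-1.868, 0, -0.0675)  len=1.0941
  (v14,v19,v10) [--+] → (-1.65409, 2.38484, -0.0675)–(-1.51548, 2.62492, -0.0675)  len=0.2772
  (v10,v19,v15) [+-+] → (-1.65409, 2.38484, -0.0675)–(-3.03095, 0, -0.0675)  len=2.7538
  (v17,v22,v18) [++-] → (-1.48105, -0.670208, -0.0675)–(-1.868, 0, -0.0675)  len=0.7739
  (v18,v22,v23) [-+-] → (-1.48105, -0.670208, -0.0675)–(-0.934, -1.6177, -0.0675)  len=1.0941
  (v19,v24,v15) [--+] → (-2.89234, -0.240085, -0.0675)–(-3.03095, 0, -0.0675)  len=0.2772
  (v15,v24,v20) [+-+] → (-2.89234, -0.240085, -0.0675)–(-1.51548, -2.62492, -0.0675)  len=2.7538
  (v22,v27,v23) [++-] → (-0.160094, -1.6177, -0.0675)–(-0.934, -1.6177, -0.0675)  len=0.7739
  (v23,v27,v28) [-+-] → (-0.160094, -1.6177, -0.0675)–(0.934, -1.6177, -0.0675)  len=1.0941
  (v24,v29,v20) [--+] → (-1.23825, -2.62492, -0.0675)–(-1.51548, -2.62492, -0.0675)  len=0.2772
  (v20,v29,v25) [+-+] → (-1.23825, -2.62492, -0.0675)–(1.51548, -2.62492, -0.0675)  len=2.7537
  (v27,v2,v28) [++-] → (1.32095, -0.947492, -0.0675)–(0.934, -1.6177, -0.0675)  len=0.7739
  (v28,v2,v3) [-+-] → (1.32095, -0.947492, -0.0675)–(1.868, 0, -0.0675)  len=1.0941
  (v29,v4,v25) [--+] → (1.65409, -2.38484, -0.0675)–(1.51548, -2.62492, -0.0675)  len=0.2772
  (v25,v4,v0) [+-+] → (1.65409, -2.38484, -0.0675)–(3.03095, 0, -0.0675)  len=2.7538

Chained into 2 loop(s):
  loop 1: 12 segments, perimeter = 11.2079
  loop 2: 12 segments, perimeter = 18.1859
Total perimeter = 29.394


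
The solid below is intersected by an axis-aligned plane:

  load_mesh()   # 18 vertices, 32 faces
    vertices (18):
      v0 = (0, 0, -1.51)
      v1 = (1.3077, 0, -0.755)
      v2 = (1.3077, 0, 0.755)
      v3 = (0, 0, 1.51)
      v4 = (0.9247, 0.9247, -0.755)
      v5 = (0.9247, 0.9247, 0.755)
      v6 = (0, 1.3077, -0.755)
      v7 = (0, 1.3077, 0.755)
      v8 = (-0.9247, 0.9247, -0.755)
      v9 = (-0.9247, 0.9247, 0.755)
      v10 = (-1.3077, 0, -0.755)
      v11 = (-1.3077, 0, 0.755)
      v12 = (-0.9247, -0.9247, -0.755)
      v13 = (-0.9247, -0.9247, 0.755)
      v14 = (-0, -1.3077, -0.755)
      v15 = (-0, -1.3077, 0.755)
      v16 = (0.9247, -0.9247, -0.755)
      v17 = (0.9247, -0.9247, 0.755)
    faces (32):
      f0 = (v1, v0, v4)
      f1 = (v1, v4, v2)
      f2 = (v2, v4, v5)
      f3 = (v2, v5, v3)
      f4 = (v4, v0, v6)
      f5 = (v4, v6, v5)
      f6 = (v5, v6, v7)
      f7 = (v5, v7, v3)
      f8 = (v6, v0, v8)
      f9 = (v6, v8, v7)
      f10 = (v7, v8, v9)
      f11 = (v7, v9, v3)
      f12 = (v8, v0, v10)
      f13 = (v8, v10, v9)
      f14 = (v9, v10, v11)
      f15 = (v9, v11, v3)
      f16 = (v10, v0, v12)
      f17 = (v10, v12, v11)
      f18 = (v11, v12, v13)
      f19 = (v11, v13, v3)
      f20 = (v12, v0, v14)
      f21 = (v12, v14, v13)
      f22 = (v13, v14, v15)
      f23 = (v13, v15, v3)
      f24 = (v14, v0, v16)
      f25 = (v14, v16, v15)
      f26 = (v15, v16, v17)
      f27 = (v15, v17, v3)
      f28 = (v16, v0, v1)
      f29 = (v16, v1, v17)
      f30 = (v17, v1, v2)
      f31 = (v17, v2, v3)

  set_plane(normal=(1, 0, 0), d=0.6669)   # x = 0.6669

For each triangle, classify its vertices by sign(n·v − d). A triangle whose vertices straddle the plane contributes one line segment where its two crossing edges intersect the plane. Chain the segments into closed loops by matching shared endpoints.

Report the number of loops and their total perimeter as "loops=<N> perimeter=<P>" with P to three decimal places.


loops=1 perimeter=7.447

Straddling triangles (12 of 32):
  (v1,v0,v4) [+-+] → (0.6669, 0, -1.12497)–(0.6669, 0.6669, -0.965489)  len=0.6857
  (v2,v5,v3) [++-] → (0.6669, 0.6669, 0.965489)–(0.6669, 0, 1.12497)  len=0.6857
  (v4,v0,v6) [+--] → (0.6669, 0.6669, -0.965489)–(0.6669, 1.03148, -0.755)  len=0.4210
  (v4,v6,v5) [+-+] → (0.6669, 1.03148, -0.755)–(0.6669, 1.03148, 0.334022)  len=1.0890
  (v5,v6,v7) [+--] → (0.6669, 1.03148, 0.334022)–(0.6669, 1.03148, 0.755)  len=0.4210
  (v5,v7,v3) [+--] → (0.6669, 1.03148, 0.755)–(0.6669, 0.6669, 0.965489)  len=0.4210
  (v14,v0,v16) [--+] → (0.6669, -0.6669, -0.965489)–(0.6669, -1.03148, -0.755)  len=0.4210
  (v14,v16,v15) [-+-] → (0.6669, -1.03148, -0.755)–(0.6669, -1.03148, -0.334022)  len=0.4210
  (v15,v16,v17) [-++] → (0.6669, -1.03148, -0.334022)–(0.6669, -1.03148, 0.755)  len=1.0890
  (v15,v17,v3) [-+-] → (0.6669, -1.03148, 0.755)–(0.6669, -0.6669, 0.965489)  len=0.4210
  (v16,v0,v1) [+-+] → (0.6669, -0.6669, -0.965489)–(0.6669, 0, -1.12497)  len=0.6857
  (v17,v2,v3) [++-] → (0.6669, 0, 1.12497)–(0.6669, -0.6669, 0.965489)  len=0.6857

Chained into 1 loop(s):
  loop 1: 12 segments, perimeter = 7.4467
Total perimeter = 7.447


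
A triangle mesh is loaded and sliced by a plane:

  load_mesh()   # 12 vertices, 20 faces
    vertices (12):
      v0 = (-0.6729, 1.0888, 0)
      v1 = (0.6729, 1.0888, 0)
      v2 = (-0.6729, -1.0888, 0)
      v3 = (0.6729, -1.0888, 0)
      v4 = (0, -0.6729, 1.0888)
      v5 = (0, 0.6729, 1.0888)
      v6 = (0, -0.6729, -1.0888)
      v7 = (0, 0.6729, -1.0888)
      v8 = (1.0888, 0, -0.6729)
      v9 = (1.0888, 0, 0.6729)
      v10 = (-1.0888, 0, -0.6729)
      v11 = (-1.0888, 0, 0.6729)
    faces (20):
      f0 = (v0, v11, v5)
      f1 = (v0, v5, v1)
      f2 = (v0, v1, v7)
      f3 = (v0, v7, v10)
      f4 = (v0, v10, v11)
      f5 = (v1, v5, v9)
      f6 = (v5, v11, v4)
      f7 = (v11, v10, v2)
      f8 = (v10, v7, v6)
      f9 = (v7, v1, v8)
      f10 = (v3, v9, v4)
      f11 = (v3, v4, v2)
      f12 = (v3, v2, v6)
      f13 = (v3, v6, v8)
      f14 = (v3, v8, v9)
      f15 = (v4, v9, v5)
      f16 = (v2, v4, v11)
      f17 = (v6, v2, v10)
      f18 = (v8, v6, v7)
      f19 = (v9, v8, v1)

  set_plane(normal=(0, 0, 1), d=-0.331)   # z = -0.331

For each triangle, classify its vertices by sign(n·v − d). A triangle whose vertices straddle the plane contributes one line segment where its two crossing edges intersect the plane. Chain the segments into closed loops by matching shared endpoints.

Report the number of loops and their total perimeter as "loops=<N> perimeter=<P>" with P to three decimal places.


Straddling triangles (10 of 20):
  (v0,v1,v7) [++-] → (0.468335, 0.962365, -0.331)–(-0.468335, 0.962365, -0.331)  len=0.9367
  (v0,v7,v10) [+--] → (-0.468335, 0.962365, -0.331)–(-0.877482, 0.553218, -0.331)  len=0.5786
  (v0,v10,v11) [+-+] → (-0.877482, 0.553218, -0.331)–(-1.0888, 0, -0.331)  len=0.5922
  (v11,v10,v2) [+-+] → (-1.0888, 0, -0.331)–(-0.877482, -0.553218, -0.331)  len=0.5922
  (v7,v1,v8) [-+-] → (0.468335, 0.962365, -0.331)–(0.877482, 0.553218, -0.331)  len=0.5786
  (v3,v2,v6) [++-] → (-0.468335, -0.962365, -0.331)–(0.468335, -0.962365, -0.331)  len=0.9367
  (v3,v6,v8) [+--] → (0.468335, -0.962365, -0.331)–(0.877482, -0.553218, -0.331)  len=0.5786
  (v3,v8,v9) [+-+] → (0.877482, -0.553218, -0.331)–(1.0888, 0, -0.331)  len=0.5922
  (v6,v2,v10) [-+-] → (-0.468335, -0.962365, -0.331)–(-0.877482, -0.553218, -0.331)  len=0.5786
  (v9,v8,v1) [+-+] → (1.0888, 0, -0.331)–(0.877482, 0.553218, -0.331)  len=0.5922

Chained into 1 loop(s):
  loop 1: 10 segments, perimeter = 6.5566
Total perimeter = 6.557

loops=1 perimeter=6.557


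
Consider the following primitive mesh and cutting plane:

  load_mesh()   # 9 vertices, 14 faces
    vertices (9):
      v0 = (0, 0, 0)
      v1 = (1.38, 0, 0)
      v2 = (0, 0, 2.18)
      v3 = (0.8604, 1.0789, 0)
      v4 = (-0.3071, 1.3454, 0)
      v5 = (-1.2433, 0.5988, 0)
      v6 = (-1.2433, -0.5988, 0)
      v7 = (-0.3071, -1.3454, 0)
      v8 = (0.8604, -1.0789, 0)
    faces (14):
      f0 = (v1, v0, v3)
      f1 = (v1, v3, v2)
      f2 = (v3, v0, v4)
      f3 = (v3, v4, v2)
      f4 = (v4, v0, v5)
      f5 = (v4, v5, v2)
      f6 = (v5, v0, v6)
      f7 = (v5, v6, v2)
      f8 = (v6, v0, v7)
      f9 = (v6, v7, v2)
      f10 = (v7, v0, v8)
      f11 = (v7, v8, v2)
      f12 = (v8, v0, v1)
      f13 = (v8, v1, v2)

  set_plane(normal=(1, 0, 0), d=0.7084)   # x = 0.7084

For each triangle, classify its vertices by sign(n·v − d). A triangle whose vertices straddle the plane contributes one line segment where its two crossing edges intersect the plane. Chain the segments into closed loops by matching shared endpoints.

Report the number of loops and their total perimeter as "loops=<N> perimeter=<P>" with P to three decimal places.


loops=1 perimeter=5.352

Straddling triangles (8 of 14):
  (v1,v0,v3) [+-+] → (0.7084, 0, 0)–(0.7084, 0.888299, 0)  len=0.8883
  (v1,v3,v2) [++-] → (0.7084, 0.888299, 0.385123)–(0.7084, 0, 1.06093)  len=1.1162
  (v3,v0,v4) [+--] → (0.7084, 0.888299, 0)–(0.7084, 1.1136, 0)  len=0.2253
  (v3,v4,v2) [+--] → (0.7084, 1.1136, 0)–(0.7084, 0.888299, 0.385123)  len=0.4462
  (v7,v0,v8) [--+] → (0.7084, -0.888299, 0)–(0.7084, -1.1136, 0)  len=0.2253
  (v7,v8,v2) [-+-] → (0.7084, -1.1136, 0)–(0.7084, -0.888299, 0.385123)  len=0.4462
  (v8,v0,v1) [+-+] → (0.7084, -0.888299, 0)–(0.7084, 0, 0)  len=0.8883
  (v8,v1,v2) [++-] → (0.7084, 0, 1.06093)–(0.7084, -0.888299, 0.385123)  len=1.1162

Chained into 1 loop(s):
  loop 1: 8 segments, perimeter = 5.3519
Total perimeter = 5.352


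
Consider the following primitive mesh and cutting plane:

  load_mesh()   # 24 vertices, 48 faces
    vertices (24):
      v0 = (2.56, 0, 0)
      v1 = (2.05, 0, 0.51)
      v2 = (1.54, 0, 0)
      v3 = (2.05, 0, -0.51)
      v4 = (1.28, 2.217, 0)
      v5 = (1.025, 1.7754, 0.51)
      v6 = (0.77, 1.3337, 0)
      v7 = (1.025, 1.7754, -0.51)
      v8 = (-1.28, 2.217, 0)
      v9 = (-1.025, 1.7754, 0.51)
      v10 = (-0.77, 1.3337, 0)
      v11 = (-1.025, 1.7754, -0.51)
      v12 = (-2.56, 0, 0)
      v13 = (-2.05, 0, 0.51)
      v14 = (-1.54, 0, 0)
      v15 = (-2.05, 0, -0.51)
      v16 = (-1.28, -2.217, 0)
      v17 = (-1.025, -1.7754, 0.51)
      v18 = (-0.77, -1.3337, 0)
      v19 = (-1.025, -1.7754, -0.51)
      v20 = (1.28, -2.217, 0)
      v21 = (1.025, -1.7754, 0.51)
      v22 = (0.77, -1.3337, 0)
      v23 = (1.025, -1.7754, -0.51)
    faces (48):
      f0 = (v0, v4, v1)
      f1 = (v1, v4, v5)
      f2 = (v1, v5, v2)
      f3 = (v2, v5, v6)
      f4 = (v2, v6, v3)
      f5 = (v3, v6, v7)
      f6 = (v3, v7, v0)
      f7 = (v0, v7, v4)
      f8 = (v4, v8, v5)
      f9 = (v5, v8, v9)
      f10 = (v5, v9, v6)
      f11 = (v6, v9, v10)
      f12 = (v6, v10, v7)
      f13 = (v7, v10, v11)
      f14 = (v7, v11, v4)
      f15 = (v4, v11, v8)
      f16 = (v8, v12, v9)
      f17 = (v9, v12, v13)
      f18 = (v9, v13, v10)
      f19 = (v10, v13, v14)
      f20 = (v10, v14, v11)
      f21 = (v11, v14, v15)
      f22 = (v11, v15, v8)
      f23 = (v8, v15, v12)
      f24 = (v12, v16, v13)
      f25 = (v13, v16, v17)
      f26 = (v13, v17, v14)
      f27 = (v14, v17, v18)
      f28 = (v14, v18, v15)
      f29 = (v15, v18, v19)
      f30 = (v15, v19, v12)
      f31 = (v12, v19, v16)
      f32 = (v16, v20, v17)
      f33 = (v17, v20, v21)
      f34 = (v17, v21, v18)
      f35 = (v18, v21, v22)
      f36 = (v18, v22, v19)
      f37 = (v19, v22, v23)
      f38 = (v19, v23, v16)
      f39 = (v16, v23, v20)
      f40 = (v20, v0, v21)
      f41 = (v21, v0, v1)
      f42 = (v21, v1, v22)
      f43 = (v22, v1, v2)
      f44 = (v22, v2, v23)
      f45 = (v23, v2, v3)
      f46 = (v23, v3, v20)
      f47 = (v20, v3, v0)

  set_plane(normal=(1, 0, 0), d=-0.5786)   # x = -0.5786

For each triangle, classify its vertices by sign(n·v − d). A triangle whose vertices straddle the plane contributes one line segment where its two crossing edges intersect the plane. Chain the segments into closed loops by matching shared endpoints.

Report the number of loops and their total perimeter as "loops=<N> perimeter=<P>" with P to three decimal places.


loops=2 perimeter=5.397

Straddling triangles (16 of 48):
  (v4,v8,v5) [+-+] → (-0.5786, 2.217, 0)–(-0.5786, 2.08262, 0.15519)  len=0.2053
  (v5,v8,v9) [+--] → (-0.5786, 2.08262, 0.15519)–(-0.5786, 1.7754, 0.51)  len=0.4693
  (v5,v9,v6) [+-+] → (-0.5786, 1.7754, 0.51)–(-0.5786, 1.66555, 0.383168)  len=0.1678
  (v6,v9,v10) [+--] → (-0.5786, 1.66555, 0.383168)–(-0.5786, 1.3337, 0)  len=0.5069
  (v6,v10,v7) [+-+] → (-0.5786, 1.3337, 0)–(-0.5786, 1.3808, -0.0543811)  len=0.0719
  (v7,v10,v11) [+--] → (-0.5786, 1.3808, -0.0543811)–(-0.5786, 1.7754, -0.51)  len=0.6027
  (v7,v11,v4) [+-+] → (-0.5786, 1.7754, -0.51)–(-0.5786, 1.86092, -0.41123)  len=0.1307
  (v4,v11,v8) [+--] → (-0.5786, 1.86092, -0.41123)–(-0.5786, 2.217, 0)  len=0.5440
  (v16,v20,v17) [-+-] → (-0.5786, -2.217, 0)–(-0.5786, -1.86092, 0.41123)  len=0.5440
  (v17,v20,v21) [-++] → (-0.5786, -1.86092, 0.41123)–(-0.5786, -1.7754, 0.51)  len=0.1307
  (v17,v21,v18) [-+-] → (-0.5786, -1.7754, 0.51)–(-0.5786, -1.3808, 0.0543811)  len=0.6027
  (v18,v21,v22) [-++] → (-0.5786, -1.3808, 0.0543811)–(-0.5786, -1.3337, 0)  len=0.0719
  (v18,v22,v19) [-+-] → (-0.5786, -1.3337, 0)–(-0.5786, -1.66555, -0.383168)  len=0.5069
  (v19,v22,v23) [-++] → (-0.5786, -1.66555, -0.383168)–(-0.5786, -1.7754, -0.51)  len=0.1678
  (v19,v23,v16) [-+-] → (-0.5786, -1.7754, -0.51)–(-0.5786, -2.08262, -0.15519)  len=0.4693
  (v16,v23,v20) [-++] → (-0.5786, -2.08262, -0.15519)–(-0.5786, -2.217, 0)  len=0.2053

Chained into 2 loop(s):
  loop 1: 8 segments, perimeter = 2.6986
  loop 2: 8 segments, perimeter = 2.6986
Total perimeter = 5.397


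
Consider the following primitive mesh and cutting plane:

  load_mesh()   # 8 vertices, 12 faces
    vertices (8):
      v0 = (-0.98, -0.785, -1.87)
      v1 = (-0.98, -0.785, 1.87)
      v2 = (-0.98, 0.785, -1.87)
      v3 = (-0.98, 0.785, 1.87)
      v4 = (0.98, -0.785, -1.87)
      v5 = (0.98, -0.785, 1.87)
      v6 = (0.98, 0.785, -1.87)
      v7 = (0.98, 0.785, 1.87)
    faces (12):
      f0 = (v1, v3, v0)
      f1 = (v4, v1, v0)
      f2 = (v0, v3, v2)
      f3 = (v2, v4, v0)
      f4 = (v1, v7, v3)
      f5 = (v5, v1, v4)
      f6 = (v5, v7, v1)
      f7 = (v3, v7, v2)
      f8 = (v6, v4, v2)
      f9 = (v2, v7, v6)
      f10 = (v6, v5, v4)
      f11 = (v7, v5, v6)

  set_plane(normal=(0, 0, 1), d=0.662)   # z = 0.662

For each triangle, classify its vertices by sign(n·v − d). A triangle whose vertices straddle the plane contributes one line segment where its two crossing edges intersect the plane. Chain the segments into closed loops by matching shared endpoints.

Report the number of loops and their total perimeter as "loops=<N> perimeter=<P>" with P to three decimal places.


Straddling triangles (8 of 12):
  (v1,v3,v0) [++-] → (-0.98, 0.277898, 0.662)–(-0.98, -0.785, 0.662)  len=1.0629
  (v4,v1,v0) [-+-] → (-0.34693, -0.785, 0.662)–(-0.98, -0.785, 0.662)  len=0.6331
  (v0,v3,v2) [-+-] → (-0.98, 0.277898, 0.662)–(-0.98, 0.785, 0.662)  len=0.5071
  (v5,v1,v4) [++-] → (-0.34693, -0.785, 0.662)–(0.98, -0.785, 0.662)  len=1.3269
  (v3,v7,v2) [++-] → (0.34693, 0.785, 0.662)–(-0.98, 0.785, 0.662)  len=1.3269
  (v2,v7,v6) [-+-] → (0.34693, 0.785, 0.662)–(0.98, 0.785, 0.662)  len=0.6331
  (v6,v5,v4) [-+-] → (0.98, -0.277898, 0.662)–(0.98, -0.785, 0.662)  len=0.5071
  (v7,v5,v6) [++-] → (0.98, -0.277898, 0.662)–(0.98, 0.785, 0.662)  len=1.0629

Chained into 1 loop(s):
  loop 1: 8 segments, perimeter = 7.0600
Total perimeter = 7.060

loops=1 perimeter=7.060


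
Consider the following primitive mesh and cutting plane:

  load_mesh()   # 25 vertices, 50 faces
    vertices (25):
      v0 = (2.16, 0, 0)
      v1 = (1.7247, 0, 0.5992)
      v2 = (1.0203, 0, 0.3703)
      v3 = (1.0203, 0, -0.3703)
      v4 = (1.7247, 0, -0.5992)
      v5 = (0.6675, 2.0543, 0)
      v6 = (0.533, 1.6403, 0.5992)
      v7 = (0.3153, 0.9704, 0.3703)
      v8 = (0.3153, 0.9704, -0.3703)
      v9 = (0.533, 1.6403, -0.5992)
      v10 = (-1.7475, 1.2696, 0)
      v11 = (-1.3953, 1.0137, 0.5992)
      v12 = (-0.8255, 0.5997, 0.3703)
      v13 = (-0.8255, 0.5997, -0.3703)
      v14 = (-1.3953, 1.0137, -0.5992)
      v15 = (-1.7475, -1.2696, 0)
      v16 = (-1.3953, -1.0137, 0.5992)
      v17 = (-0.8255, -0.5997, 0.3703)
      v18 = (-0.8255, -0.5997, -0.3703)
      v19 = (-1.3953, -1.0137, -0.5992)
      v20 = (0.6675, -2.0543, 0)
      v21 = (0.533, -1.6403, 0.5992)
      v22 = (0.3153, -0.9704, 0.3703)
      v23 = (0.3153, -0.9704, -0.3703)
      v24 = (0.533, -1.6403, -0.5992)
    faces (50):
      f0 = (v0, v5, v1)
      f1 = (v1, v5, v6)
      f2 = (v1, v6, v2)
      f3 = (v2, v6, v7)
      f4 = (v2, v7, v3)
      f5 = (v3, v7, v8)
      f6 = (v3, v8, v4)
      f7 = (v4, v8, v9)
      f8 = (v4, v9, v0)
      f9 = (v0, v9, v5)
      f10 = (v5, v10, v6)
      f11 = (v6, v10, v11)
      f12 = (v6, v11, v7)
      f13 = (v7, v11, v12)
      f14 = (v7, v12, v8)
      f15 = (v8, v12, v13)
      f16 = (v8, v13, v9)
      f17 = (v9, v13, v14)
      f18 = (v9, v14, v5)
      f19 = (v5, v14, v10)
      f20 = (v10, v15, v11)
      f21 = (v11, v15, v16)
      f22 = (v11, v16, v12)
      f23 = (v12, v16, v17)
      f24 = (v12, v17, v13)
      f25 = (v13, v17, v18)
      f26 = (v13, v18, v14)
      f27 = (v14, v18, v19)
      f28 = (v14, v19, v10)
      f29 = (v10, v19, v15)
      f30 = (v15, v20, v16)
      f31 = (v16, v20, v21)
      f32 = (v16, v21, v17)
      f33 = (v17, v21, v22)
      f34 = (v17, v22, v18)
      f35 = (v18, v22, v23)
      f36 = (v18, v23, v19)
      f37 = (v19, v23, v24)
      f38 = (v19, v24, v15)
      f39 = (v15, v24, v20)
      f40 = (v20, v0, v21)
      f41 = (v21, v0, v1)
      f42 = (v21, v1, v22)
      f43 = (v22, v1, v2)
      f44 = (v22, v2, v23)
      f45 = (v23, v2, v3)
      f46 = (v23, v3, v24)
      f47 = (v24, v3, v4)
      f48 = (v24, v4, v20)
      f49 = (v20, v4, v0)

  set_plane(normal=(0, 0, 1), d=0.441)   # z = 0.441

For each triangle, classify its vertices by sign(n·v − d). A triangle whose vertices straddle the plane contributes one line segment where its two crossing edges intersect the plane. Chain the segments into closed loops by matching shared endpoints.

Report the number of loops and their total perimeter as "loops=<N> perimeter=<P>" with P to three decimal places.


loops=2 perimeter=18.089

Straddling triangles (20 of 50):
  (v0,v5,v1) [--+] → (1.44558, 0.542374, 0.441)–(1.83963, 0, 0.441)  len=0.6704
  (v1,v5,v6) [+-+] → (1.44558, 0.542374, 0.441)–(0.568511, 1.7496, 0.441)  len=1.4922
  (v1,v6,v2) [++-] → (0.869788, 0.506637, 0.441)–(1.23787, 0, 0.441)  len=0.6262
  (v2,v6,v7) [-+-] → (0.869788, 0.506637, 0.441)–(0.382541, 1.17731, 0.441)  len=0.8290
  (v5,v10,v6) [--+] → (-0.0690946, 1.54243, 0.441)–(0.568511, 1.7496, 0.441)  len=0.6704
  (v6,v10,v11) [+-+] → (-0.0690946, 1.54243, 0.441)–(-1.48829, 1.08126, 0.441)  len=1.4922
  (v6,v11,v7) [++-] → (-0.21305, 0.983774, 0.441)–(0.382541, 1.17731, 0.441)  len=0.6262
  (v7,v11,v12) [-+-] → (-0.21305, 0.983774, 0.441)–(-1.00149, 0.727572, 0.441)  len=0.8290
  (v10,v15,v11) [--+] → (-1.48829, 0.410866, 0.441)–(-1.48829, 1.08126, 0.441)  len=0.6704
  (v11,v15,v16) [+-+] → (-1.48829, 0.410866, 0.441)–(-1.48829, -1.08126, 0.441)  len=1.4921
  (v11,v16,v12) [++-] → (-1.00149, 0.101372, 0.441)–(-1.00149, 0.727572, 0.441)  len=0.6262
  (v12,v16,v17) [-+-] → (-1.00149, 0.101372, 0.441)–(-1.00149, -0.727572, 0.441)  len=0.8289
  (v15,v20,v16) [--+] → (-0.850682, -1.28844, 0.441)–(-1.48829, -1.08126, 0.441)  len=0.6704
  (v16,v20,v21) [+-+] → (-0.850682, -1.28844, 0.441)–(0.568511, -1.7496, 0.441)  len=1.4922
  (v16,v21,v17) [++-] → (-0.405902, -0.921109, 0.441)–(-1.00149, -0.727572, 0.441)  len=0.6262
  (v17,v21,v22) [-+-] → (-0.405902, -0.921109, 0.441)–(0.382541, -1.17731, 0.441)  len=0.8290
  (v20,v0,v21) [--+] → (0.962558, -1.20723, 0.441)–(0.568511, -1.7496, 0.441)  len=0.6704
  (v21,v0,v1) [+-+] → (0.962558, -1.20723, 0.441)–(1.83963, 0, 0.441)  len=1.4922
  (v21,v1,v22) [++-] → (0.750619, -0.670674, 0.441)–(0.382541, -1.17731, 0.441)  len=0.6262
  (v22,v1,v2) [-+-] → (0.750619, -0.670674, 0.441)–(1.23787, 0, 0.441)  len=0.8290

Chained into 2 loop(s):
  loop 1: 10 segments, perimeter = 10.8131
  loop 2: 10 segments, perimeter = 7.2761
Total perimeter = 18.089


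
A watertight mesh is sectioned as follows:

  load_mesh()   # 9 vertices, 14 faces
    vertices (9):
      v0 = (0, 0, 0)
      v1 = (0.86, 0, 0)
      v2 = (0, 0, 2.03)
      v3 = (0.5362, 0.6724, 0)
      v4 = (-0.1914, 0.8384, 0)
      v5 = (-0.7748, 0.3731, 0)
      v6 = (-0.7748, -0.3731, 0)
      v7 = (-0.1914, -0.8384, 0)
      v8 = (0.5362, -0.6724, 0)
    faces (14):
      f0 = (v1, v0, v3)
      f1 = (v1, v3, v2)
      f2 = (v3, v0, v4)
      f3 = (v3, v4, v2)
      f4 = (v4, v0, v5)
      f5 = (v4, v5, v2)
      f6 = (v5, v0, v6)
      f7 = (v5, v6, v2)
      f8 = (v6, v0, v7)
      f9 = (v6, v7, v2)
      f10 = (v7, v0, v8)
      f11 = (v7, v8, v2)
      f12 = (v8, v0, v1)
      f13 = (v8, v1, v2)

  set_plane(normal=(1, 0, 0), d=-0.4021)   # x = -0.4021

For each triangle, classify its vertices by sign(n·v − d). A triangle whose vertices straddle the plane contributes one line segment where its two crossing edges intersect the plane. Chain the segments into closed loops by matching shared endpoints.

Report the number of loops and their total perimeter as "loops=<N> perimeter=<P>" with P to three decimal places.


loops=1 perimeter=3.901

Straddling triangles (6 of 14):
  (v4,v0,v5) [++-] → (-0.4021, 0.193629, 0)–(-0.4021, 0.670353, 0)  len=0.4767
  (v4,v5,v2) [+-+] → (-0.4021, 0.670353, 0)–(-0.4021, 0.193629, 0.976486)  len=1.0866
  (v5,v0,v6) [-+-] → (-0.4021, 0.193629, 0)–(-0.4021, -0.193629, 0)  len=0.3873
  (v5,v6,v2) [--+] → (-0.4021, -0.193629, 0.976486)–(-0.4021, 0.193629, 0.976486)  len=0.3873
  (v6,v0,v7) [-++] → (-0.4021, -0.193629, 0)–(-0.4021, -0.670353, 0)  len=0.4767
  (v6,v7,v2) [-++] → (-0.4021, -0.670353, 0)–(-0.4021, -0.193629, 0.976486)  len=1.0866

Chained into 1 loop(s):
  loop 1: 6 segments, perimeter = 3.9012
Total perimeter = 3.901


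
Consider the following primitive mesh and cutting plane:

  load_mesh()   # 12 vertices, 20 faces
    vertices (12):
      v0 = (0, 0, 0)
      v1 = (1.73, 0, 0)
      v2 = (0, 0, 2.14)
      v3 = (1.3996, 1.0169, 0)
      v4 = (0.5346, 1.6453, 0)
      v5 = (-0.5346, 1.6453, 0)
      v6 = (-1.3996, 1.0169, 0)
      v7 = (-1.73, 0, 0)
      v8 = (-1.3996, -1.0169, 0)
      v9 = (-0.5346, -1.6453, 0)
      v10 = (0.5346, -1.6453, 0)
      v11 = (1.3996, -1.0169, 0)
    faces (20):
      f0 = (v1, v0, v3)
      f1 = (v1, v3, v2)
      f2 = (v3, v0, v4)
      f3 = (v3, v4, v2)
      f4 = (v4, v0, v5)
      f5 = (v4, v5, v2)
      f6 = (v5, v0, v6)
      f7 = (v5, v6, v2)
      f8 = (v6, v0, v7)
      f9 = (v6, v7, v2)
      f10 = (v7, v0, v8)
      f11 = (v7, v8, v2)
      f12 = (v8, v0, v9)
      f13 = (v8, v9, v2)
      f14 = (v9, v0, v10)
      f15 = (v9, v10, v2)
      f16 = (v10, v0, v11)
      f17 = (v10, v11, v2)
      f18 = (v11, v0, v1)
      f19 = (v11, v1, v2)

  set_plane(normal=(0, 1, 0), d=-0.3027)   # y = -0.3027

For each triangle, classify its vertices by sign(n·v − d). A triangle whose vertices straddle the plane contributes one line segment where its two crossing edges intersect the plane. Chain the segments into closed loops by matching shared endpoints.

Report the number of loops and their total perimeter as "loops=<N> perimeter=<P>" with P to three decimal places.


Straddling triangles (10 of 20):
  (v7,v0,v8) [++-] → (-0.416618, -0.3027, 0)–(-1.63165, -0.3027, 0)  len=1.2150
  (v7,v8,v2) [+-+] → (-1.63165, -0.3027, 0)–(-0.416618, -0.3027, 1.50299)  len=1.9327
  (v8,v0,v9) [-+-] → (-0.416618, -0.3027, 0)–(-0.098355, -0.3027, 0)  len=0.3183
  (v8,v9,v2) [--+] → (-0.098355, -0.3027, 1.74629)–(-0.416618, -0.3027, 1.50299)  len=0.4006
  (v9,v0,v10) [-+-] → (-0.098355, -0.3027, 0)–(0.098355, -0.3027, 0)  len=0.1967
  (v9,v10,v2) [--+] → (0.098355, -0.3027, 1.74629)–(-0.098355, -0.3027, 1.74629)  len=0.1967
  (v10,v0,v11) [-+-] → (0.098355, -0.3027, 0)–(0.416618, -0.3027, 0)  len=0.3183
  (v10,v11,v2) [--+] → (0.416618, -0.3027, 1.50299)–(0.098355, -0.3027, 1.74629)  len=0.4006
  (v11,v0,v1) [-++] → (0.416618, -0.3027, 0)–(1.63165, -0.3027, 0)  len=1.2150
  (v11,v1,v2) [-++] → (1.63165, -0.3027, 0)–(0.416618, -0.3027, 1.50299)  len=1.9327

Chained into 1 loop(s):
  loop 1: 10 segments, perimeter = 8.1266
Total perimeter = 8.127

loops=1 perimeter=8.127


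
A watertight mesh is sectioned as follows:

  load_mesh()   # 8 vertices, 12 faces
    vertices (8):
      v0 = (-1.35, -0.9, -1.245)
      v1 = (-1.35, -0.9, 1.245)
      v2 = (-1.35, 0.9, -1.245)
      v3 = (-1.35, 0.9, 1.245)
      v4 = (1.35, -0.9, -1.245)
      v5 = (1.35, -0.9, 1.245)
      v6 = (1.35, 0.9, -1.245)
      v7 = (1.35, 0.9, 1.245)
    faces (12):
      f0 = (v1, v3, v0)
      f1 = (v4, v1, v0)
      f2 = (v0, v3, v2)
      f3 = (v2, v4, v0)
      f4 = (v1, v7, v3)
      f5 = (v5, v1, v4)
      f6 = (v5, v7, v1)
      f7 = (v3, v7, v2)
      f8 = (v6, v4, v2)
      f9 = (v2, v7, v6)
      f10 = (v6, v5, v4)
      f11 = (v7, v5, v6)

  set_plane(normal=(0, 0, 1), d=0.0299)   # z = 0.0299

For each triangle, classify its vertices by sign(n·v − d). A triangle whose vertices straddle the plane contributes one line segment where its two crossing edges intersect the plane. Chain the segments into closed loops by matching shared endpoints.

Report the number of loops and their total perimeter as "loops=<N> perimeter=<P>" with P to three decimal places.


Straddling triangles (8 of 12):
  (v1,v3,v0) [++-] → (-1.35, 0.0216145, 0.0299)–(-1.35, -0.9, 0.0299)  len=0.9216
  (v4,v1,v0) [-+-] → (-0.0324217, -0.9, 0.0299)–(-1.35, -0.9, 0.0299)  len=1.3176
  (v0,v3,v2) [-+-] → (-1.35, 0.0216145, 0.0299)–(-1.35, 0.9, 0.0299)  len=0.8784
  (v5,v1,v4) [++-] → (-0.0324217, -0.9, 0.0299)–(1.35, -0.9, 0.0299)  len=1.3824
  (v3,v7,v2) [++-] → (0.0324217, 0.9, 0.0299)–(-1.35, 0.9, 0.0299)  len=1.3824
  (v2,v7,v6) [-+-] → (0.0324217, 0.9, 0.0299)–(1.35, 0.9, 0.0299)  len=1.3176
  (v6,v5,v4) [-+-] → (1.35, -0.0216145, 0.0299)–(1.35, -0.9, 0.0299)  len=0.8784
  (v7,v5,v6) [++-] → (1.35, -0.0216145, 0.0299)–(1.35, 0.9, 0.0299)  len=0.9216

Chained into 1 loop(s):
  loop 1: 8 segments, perimeter = 9.0000
Total perimeter = 9.000

loops=1 perimeter=9.000


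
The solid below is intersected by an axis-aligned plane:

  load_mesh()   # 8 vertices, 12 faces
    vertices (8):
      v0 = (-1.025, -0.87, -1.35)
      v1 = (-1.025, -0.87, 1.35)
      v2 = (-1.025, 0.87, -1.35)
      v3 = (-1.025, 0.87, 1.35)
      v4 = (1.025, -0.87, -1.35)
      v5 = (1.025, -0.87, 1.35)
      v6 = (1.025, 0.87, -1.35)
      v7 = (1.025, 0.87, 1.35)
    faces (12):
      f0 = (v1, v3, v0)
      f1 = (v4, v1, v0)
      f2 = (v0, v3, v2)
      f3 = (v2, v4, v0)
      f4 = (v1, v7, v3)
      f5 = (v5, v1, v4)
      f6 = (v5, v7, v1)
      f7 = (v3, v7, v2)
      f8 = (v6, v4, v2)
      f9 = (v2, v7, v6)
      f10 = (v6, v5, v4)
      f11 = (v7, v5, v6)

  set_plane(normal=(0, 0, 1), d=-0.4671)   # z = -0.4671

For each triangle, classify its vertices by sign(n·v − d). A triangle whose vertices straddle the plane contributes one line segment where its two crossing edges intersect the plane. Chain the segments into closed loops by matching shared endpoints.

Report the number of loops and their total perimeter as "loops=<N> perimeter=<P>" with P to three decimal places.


loops=1 perimeter=7.580

Straddling triangles (8 of 12):
  (v1,v3,v0) [++-] → (-1.025, -0.30102, -0.4671)–(-1.025, -0.87, -0.4671)  len=0.5690
  (v4,v1,v0) [-+-] → (0.35465, -0.87, -0.4671)–(-1.025, -0.87, -0.4671)  len=1.3796
  (v0,v3,v2) [-+-] → (-1.025, -0.30102, -0.4671)–(-1.025, 0.87, -0.4671)  len=1.1710
  (v5,v1,v4) [++-] → (0.35465, -0.87, -0.4671)–(1.025, -0.87, -0.4671)  len=0.6703
  (v3,v7,v2) [++-] → (-0.35465, 0.87, -0.4671)–(-1.025, 0.87, -0.4671)  len=0.6703
  (v2,v7,v6) [-+-] → (-0.35465, 0.87, -0.4671)–(1.025, 0.87, -0.4671)  len=1.3796
  (v6,v5,v4) [-+-] → (1.025, 0.30102, -0.4671)–(1.025, -0.87, -0.4671)  len=1.1710
  (v7,v5,v6) [++-] → (1.025, 0.30102, -0.4671)–(1.025, 0.87, -0.4671)  len=0.5690

Chained into 1 loop(s):
  loop 1: 8 segments, perimeter = 7.5800
Total perimeter = 7.580


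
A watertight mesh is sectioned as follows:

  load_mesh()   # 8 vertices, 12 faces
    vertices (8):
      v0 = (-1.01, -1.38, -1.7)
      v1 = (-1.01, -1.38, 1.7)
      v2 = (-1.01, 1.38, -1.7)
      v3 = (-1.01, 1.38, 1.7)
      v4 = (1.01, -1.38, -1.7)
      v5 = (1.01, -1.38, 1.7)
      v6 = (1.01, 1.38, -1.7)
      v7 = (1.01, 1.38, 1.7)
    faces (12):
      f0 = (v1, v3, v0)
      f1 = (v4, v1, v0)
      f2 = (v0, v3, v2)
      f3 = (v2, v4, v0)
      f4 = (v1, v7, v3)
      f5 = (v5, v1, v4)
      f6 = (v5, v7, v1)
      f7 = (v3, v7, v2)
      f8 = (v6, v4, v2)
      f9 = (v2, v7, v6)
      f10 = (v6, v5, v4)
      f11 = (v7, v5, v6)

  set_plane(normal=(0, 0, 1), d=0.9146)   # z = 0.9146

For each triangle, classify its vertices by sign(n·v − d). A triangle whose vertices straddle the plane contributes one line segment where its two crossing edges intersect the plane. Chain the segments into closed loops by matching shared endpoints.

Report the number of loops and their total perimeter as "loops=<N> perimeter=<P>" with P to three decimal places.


loops=1 perimeter=9.560

Straddling triangles (8 of 12):
  (v1,v3,v0) [++-] → (-1.01, 0.74244, 0.9146)–(-1.01, -1.38, 0.9146)  len=2.1224
  (v4,v1,v0) [-+-] → (-0.54338, -1.38, 0.9146)–(-1.01, -1.38, 0.9146)  len=0.4666
  (v0,v3,v2) [-+-] → (-1.01, 0.74244, 0.9146)–(-1.01, 1.38, 0.9146)  len=0.6376
  (v5,v1,v4) [++-] → (-0.54338, -1.38, 0.9146)–(1.01, -1.38, 0.9146)  len=1.5534
  (v3,v7,v2) [++-] → (0.54338, 1.38, 0.9146)–(-1.01, 1.38, 0.9146)  len=1.5534
  (v2,v7,v6) [-+-] → (0.54338, 1.38, 0.9146)–(1.01, 1.38, 0.9146)  len=0.4666
  (v6,v5,v4) [-+-] → (1.01, -0.74244, 0.9146)–(1.01, -1.38, 0.9146)  len=0.6376
  (v7,v5,v6) [++-] → (1.01, -0.74244, 0.9146)–(1.01, 1.38, 0.9146)  len=2.1224

Chained into 1 loop(s):
  loop 1: 8 segments, perimeter = 9.5600
Total perimeter = 9.560


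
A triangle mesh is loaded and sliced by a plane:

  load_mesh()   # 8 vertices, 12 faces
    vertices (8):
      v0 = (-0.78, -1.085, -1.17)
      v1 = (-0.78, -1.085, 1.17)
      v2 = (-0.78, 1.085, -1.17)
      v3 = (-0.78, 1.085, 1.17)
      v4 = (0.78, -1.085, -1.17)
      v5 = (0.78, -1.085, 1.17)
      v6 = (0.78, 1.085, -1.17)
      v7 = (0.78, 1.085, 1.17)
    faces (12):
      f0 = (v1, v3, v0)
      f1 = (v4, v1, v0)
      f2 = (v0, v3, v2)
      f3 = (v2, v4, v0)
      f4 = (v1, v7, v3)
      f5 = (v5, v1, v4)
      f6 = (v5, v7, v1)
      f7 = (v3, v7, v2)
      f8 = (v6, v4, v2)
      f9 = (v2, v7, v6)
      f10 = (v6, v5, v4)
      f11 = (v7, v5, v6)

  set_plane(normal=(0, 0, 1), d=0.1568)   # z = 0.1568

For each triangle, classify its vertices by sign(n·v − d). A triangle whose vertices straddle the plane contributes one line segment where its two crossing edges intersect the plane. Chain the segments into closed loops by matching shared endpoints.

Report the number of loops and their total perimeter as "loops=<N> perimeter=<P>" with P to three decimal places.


loops=1 perimeter=7.460

Straddling triangles (8 of 12):
  (v1,v3,v0) [++-] → (-0.78, 0.145409, 0.1568)–(-0.78, -1.085, 0.1568)  len=1.2304
  (v4,v1,v0) [-+-] → (-0.104533, -1.085, 0.1568)–(-0.78, -1.085, 0.1568)  len=0.6755
  (v0,v3,v2) [-+-] → (-0.78, 0.145409, 0.1568)–(-0.78, 1.085, 0.1568)  len=0.9396
  (v5,v1,v4) [++-] → (-0.104533, -1.085, 0.1568)–(0.78, -1.085, 0.1568)  len=0.8845
  (v3,v7,v2) [++-] → (0.104533, 1.085, 0.1568)–(-0.78, 1.085, 0.1568)  len=0.8845
  (v2,v7,v6) [-+-] → (0.104533, 1.085, 0.1568)–(0.78, 1.085, 0.1568)  len=0.6755
  (v6,v5,v4) [-+-] → (0.78, -0.145409, 0.1568)–(0.78, -1.085, 0.1568)  len=0.9396
  (v7,v5,v6) [++-] → (0.78, -0.145409, 0.1568)–(0.78, 1.085, 0.1568)  len=1.2304

Chained into 1 loop(s):
  loop 1: 8 segments, perimeter = 7.4600
Total perimeter = 7.460
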